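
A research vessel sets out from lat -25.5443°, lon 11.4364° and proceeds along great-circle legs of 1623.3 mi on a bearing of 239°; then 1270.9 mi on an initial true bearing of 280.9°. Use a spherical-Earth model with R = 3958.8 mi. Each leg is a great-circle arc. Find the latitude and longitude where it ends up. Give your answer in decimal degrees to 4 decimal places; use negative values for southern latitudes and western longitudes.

Apply the spherical direct solution leg by leg, carrying full precision between legs.
Leg 1: from (-25.5443°, 11.4364°), δ = 1623.3/3958.8 = 0.410048 rad, θ = 239° → φ = -35.5008°, λ = -13.3817°.
Leg 2: from (-35.5008°, -13.3817°), δ = 1270.9/3958.8 = 0.321032 rad, θ = 280.9° → φ = -30.1635°, λ = -34.3824°.

latitude -30.1635°, longitude -34.3824°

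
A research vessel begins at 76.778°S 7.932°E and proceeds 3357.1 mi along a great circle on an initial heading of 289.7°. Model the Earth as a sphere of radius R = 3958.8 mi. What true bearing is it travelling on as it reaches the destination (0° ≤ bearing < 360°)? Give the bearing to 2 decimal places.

final bearing 344.59°

Central angle δ = d/R = 0.848009 rad.
Converting: φ₁ = -1.340029 rad, θ = 5.056219 rad.
Applying the spherical law of cosines for sides, sin φ₂ = sin φ₁ cos δ + cos φ₁ sin δ cos θ = -0.586118, so φ₂ = -35.882°.
Then Δλ = atan2(-0.161496, 0.090896) = -1.058149 rad, from sin θ sin δ cos φ₁ over cos δ − sin φ₁ sin φ₂.
λ₂ = λ₁ + Δλ = -52.695°.
The forward bearing on arrival equals the back-azimuth from the destination plus 180°.
Back-azimuth from P₂ (-35.88°, -52.70°) to P₁ (-76.78°, 7.93°), with Δλ' = λ₁ − λ₂ = 60.63°: atan2( sin Δλ' cos φ₁ , cos φ₂ sin φ₁ − sin φ₂ cos φ₁ cos Δλ' ) = 164.59°.
Final bearing = (164.59° + 180°) mod 360° = 344.59°.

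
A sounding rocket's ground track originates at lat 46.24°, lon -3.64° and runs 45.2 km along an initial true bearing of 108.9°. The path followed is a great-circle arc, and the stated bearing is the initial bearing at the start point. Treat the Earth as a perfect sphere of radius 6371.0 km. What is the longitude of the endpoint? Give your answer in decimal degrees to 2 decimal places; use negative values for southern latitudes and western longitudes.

longitude -3.09°

Central angle δ = d/R = 0.007095 rad.
Start latitude φ₁ = 0.807040 rad; initial bearing θ = 1.900664 rad.
sin φ₂ = sin φ₁ cos δ + cos φ₁ sin δ cos θ = (0.722243)(0.999975) + (0.691639)(0.007095)(-0.323917) = 0.720636
φ₂ = asin(0.720636) = 0.804719 rad = 46.11°.
Then Δλ = atan2(0.004642, 0.479501) = 0.009681 rad, from sin θ sin δ cos φ₁ over cos δ − sin φ₁ sin φ₂.
λ₂ = λ₁ + Δλ = -3.09°.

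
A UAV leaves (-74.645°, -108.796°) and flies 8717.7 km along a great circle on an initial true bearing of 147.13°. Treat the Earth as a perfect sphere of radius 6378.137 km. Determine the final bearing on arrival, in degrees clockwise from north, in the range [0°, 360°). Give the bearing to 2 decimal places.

Angular distance δ = d/R = 8717.7 / 6378.137 = 1.366810 rad.
With φ₁ = -74.645° = -1.302801 rad and θ = 147.13° = 2.567903 rad:
Applying the spherical law of cosines for sides, sin φ₂ = sin φ₁ cos δ + cos φ₁ sin δ cos θ = -0.413138, so φ₂ = -24.402°.
Δλ = atan2( sin θ sin δ cos φ₁ , cos δ − sin φ₁ sin φ₂ ) = atan2(0.140736, -0.195816) = 2.518416 rad = 144.295°.
λ₂ = -108.796° + 144.295° = 35.499°.
The forward bearing on arrival equals the back-azimuth from the destination plus 180°.
Back-azimuth from P₂ (-24.40°, 35.50°) to P₁ (-74.64°, -108.80°), with Δλ' = λ₁ − λ₂ = -144.29°: atan2( sin Δλ' cos φ₁ , cos φ₂ sin φ₁ − sin φ₂ cos φ₁ cos Δλ' ) = 189.08°.
Final bearing = (189.08° + 180°) mod 360° = 9.08°.

final bearing 9.08°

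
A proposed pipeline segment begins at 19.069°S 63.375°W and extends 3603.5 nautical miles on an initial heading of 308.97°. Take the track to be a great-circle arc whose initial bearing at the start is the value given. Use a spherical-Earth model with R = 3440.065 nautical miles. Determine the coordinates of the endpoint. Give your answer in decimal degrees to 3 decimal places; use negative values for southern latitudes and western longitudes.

latitude 20.585°, longitude -109.377°

Angular distance δ = d/R = 3603.5 / 3440.065 = 1.047509 rad.
Start latitude φ₁ = -0.332817 rad; initial bearing θ = 5.392544 rad.
Destination latitude: φ₂ = arcsin( sin φ₁ cos δ + cos φ₁ sin δ cos θ ) = arcsin(0.351595) = 20.585°.
Δλ = atan2( sin θ sin δ cos φ₁ , cos δ − sin φ₁ sin φ₂ ) = atan2(-0.636480, 0.614598) = -0.802887 rad = -46.002°.
λ₂ = -63.375° + -46.002° = -109.377°.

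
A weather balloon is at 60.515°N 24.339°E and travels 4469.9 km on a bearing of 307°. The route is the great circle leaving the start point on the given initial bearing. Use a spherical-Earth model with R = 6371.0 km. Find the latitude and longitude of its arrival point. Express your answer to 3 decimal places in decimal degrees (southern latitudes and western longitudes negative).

latitude 58.878°, longitude -61.465°

Central angle δ = d/R = 0.701601 rad.
Start latitude φ₁ = 1.056186 rad; initial bearing θ = 5.358161 rad.
Applying the spherical law of cosines for sides, sin φ₂ = sin φ₁ cos δ + cos φ₁ sin δ cos θ = 0.856071, so φ₂ = 58.878°.
Δλ = atan2( sin θ sin δ cos φ₁ , cos δ − sin φ₁ sin φ₂ ) = atan2(-0.253713, 0.018613) = -1.497566 rad = -85.804°.
λ₂ = λ₁ + Δλ = -61.465°.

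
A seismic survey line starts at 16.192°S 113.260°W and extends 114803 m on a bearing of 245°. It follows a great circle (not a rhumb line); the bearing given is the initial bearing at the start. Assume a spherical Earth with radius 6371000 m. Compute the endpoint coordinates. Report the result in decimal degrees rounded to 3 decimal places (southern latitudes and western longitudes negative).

The arc subtends δ = 114803/6371000 = 0.018020 rad at the centre.
Start latitude φ₁ = -0.282604 rad; initial bearing θ = 4.276057 rad.
Destination latitude: φ₂ = arcsin( sin φ₁ cos δ + cos φ₁ sin δ cos θ ) = arcsin(-0.286125) = -16.626°.
Δλ = atan2( sin θ sin δ cos φ₁ , cos δ − sin φ₁ sin φ₂ ) = atan2(-0.015683, 0.920050) = -0.017044 rad = -0.977°.
Hence λ₂ = -113.260° + -0.977° = -114.237°.

latitude -16.626°, longitude -114.237°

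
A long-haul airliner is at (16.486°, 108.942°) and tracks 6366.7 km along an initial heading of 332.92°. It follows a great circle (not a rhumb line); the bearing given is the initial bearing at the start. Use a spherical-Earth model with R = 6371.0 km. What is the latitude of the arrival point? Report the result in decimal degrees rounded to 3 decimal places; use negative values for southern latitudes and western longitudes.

latitude 60.645°

The arc subtends δ = 6366.7/6371 = 0.999325 rad at the centre.
Converting: φ₁ = 0.287735 rad, θ = 5.810550 rad.
Applying the spherical law of cosines for sides, sin φ₂ = sin φ₁ cos δ + cos φ₁ sin δ cos θ = 0.871598, so φ₂ = 60.645°.
Then Δλ = atan2(-0.367159, 0.293527) = -0.896388 rad, from sin θ sin δ cos φ₁ over cos δ − sin φ₁ sin φ₂.
λ₂ = 108.942° + -51.359° = 57.583°.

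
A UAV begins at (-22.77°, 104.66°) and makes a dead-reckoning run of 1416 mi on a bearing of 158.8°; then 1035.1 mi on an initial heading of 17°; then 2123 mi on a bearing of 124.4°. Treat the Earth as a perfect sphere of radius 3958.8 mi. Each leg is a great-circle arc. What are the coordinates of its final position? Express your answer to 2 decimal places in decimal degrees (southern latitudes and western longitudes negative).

Apply the spherical direct solution leg by leg, carrying full precision between legs.
Leg 1: from (-22.77°, 104.66°), δ = 1416/3958.8 = 0.357684 rad, θ = 158.8° → φ = -41.57°, λ = 114.40°.
Leg 2: from (-41.57°, 114.40°), δ = 1035.1/3958.8 = 0.261468 rad, θ = 17° → φ = -27.13°, λ = 119.27°.
Leg 3: from (-27.13°, 119.27°), δ = 2123/3958.8 = 0.536274 rad, θ = 124.4° → φ = -40.46°, λ = 152.92°.

latitude -40.46°, longitude 152.92°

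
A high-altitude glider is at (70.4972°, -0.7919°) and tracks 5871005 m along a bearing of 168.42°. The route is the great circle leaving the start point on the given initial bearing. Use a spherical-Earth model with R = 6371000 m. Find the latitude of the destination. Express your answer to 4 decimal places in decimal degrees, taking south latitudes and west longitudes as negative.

δ = 5871005/6371000 = 0.921520 rad (52.7992°).
Converting: φ₁ = 1.230408 rad, θ = 2.939484 rad.
Applying the spherical law of cosines for sides, sin φ₂ = sin φ₁ cos δ + cos φ₁ sin δ cos θ = 0.309412, so φ₂ = 18.0238°.
Then Δλ = atan2(0.053380, 0.312950) = 0.168944 rad, from sin θ sin δ cos φ₁ over cos δ − sin φ₁ sin φ₂.
λ₂ = λ₁ + Δλ = 8.8879°.

latitude 18.0238°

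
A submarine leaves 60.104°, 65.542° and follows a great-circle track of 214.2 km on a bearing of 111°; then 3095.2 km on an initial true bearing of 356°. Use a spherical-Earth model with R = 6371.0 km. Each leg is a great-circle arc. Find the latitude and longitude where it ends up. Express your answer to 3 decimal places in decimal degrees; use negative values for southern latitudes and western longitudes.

Apply the spherical direct solution leg by leg, carrying full precision between legs.
Leg 1: from (60.104°, 65.542°), δ = 214.2/6371 = 0.033621 rad, θ = 111° → φ = 59.366°, λ = 69.073°.
Leg 2: from (59.366°, 69.073°), δ = 3095.2/6371 = 0.485826 rad, θ = 356° → φ = 86.588°, λ = 35.887°.

latitude 86.588°, longitude 35.887°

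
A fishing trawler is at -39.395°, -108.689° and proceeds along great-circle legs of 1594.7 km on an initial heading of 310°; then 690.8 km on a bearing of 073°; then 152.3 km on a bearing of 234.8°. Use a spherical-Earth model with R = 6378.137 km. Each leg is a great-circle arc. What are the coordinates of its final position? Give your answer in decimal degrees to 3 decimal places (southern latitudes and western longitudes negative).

latitude -28.275°, longitude -115.841°

Apply the spherical direct solution leg by leg, carrying full precision between legs.
Leg 1: from (-39.395°, -108.689°), δ = 1594.7/6378.137 = 0.250026 rad, θ = 310° → φ = -29.474°, λ = -121.264°.
Leg 2: from (-29.474°, -121.264°), δ = 690.8/6378.137 = 0.108307 rad, θ = 73° → φ = -27.492°, λ = -114.572°.
Leg 3: from (-27.492°, -114.572°), δ = 152.3/6378.137 = 0.023878 rad, θ = 234.8° → φ = -28.275°, λ = -115.841°.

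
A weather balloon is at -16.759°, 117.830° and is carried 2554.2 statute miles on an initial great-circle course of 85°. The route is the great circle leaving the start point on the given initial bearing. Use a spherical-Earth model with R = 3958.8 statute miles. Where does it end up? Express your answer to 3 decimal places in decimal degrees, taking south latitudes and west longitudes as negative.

latitude -10.381°, longitude 155.350°

δ = 2554.2/3958.8 = 0.645196 rad (36.9670°).
With φ₁ = -16.759° = -0.292500 rad and θ = 85° = 1.483530 rad:
Applying the spherical law of cosines for sides, sin φ₂ = sin φ₁ cos δ + cos φ₁ sin δ cos θ = -0.180198, so φ₂ = -10.381°.
Then Δλ = atan2(0.573622, 0.747023) = 0.654845 rad, from sin θ sin δ cos φ₁ over cos δ − sin φ₁ sin φ₂.
λ₂ = λ₁ + Δλ = 155.350°.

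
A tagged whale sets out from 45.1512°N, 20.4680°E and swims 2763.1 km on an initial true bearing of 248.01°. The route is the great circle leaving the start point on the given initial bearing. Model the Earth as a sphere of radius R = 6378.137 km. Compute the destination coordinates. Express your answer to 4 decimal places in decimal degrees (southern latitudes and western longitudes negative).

latitude 32.1827°, longitude -6.9136°

Angular distance δ = d/R = 2763.1 / 6378.137 = 0.433214 rad.
Start latitude φ₁ = 0.788037 rad; initial bearing θ = 4.328591 rad.
Applying the spherical law of cosines for sides, sin φ₂ = sin φ₁ cos δ + cos φ₁ sin δ cos θ = 0.532621, so φ₂ = 32.1827°.
Δλ = atan2( sin θ sin δ cos φ₁ , cos δ − sin φ₁ sin φ₂ ) = atan2(-0.274514, 0.530008) = -0.477899 rad = -27.3816°.
λ₂ = λ₁ + Δλ = -6.9136°.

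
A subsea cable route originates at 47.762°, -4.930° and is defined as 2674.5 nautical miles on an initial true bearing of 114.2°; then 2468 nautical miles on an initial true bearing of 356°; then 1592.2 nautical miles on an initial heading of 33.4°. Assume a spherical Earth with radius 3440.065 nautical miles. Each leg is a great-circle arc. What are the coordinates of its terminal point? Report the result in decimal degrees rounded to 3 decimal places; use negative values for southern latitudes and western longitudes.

Apply the spherical direct solution leg by leg, carrying full precision between legs.
Leg 1: from (47.762°, -4.930°), δ = 2674.5/3440.065 = 0.777456 rad, θ = 114.2° → φ = 19.534°, λ = 37.828°.
Leg 2: from (19.534°, 37.828°), δ = 2468/3440.065 = 0.717428 rad, θ = 356° → φ = 60.463°, λ = 32.490°.
Leg 3: from (60.463°, 32.490°), δ = 1592.2/3440.065 = 0.462840 rad, θ = 33.4° → φ = 74.209°, λ = 97.072°.

latitude 74.209°, longitude 97.072°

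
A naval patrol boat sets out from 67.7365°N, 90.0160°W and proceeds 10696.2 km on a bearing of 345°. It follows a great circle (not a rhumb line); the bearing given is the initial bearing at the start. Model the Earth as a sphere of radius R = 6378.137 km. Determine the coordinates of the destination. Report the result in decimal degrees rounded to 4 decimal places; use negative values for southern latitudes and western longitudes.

Central angle δ = d/R = 1.677010 rad.
With φ₁ = 67.7365° = 1.182225 rad and θ = 345° = 6.021386 rad:
Applying the spherical law of cosines for sides, sin φ₂ = sin φ₁ cos δ + cos φ₁ sin δ cos θ = 0.265784, so φ₂ = 15.4135°.
Δλ = atan2( sin θ sin δ cos φ₁ , cos δ − sin φ₁ sin φ₂ ) = atan2(-0.097505, -0.351984) = -2.871353 rad = -164.5164°.
λ₂ = -90.0160° + -164.5164° = -254.5324°, normalized to (−180°, 180°] → 105.4676°.

latitude 15.4135°, longitude 105.4676°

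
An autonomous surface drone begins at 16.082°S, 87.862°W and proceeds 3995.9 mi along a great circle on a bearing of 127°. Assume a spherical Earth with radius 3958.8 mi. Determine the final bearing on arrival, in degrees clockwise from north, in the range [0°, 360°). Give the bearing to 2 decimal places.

Central angle δ = d/R = 1.009372 rad.
Converting: φ₁ = -0.280684 rad, θ = 2.216568 rad.
sin φ₂ = sin φ₁ cos δ + cos φ₁ sin δ cos θ = (-0.277013)(0.532393) + (0.960866)(0.846497)(-0.601815) = -0.636978
φ₂ = asin(-0.636978) = -0.690572 rad = -39.567°.
Then Δλ = atan2(0.649587, 0.355942) = 1.069528 rad, from sin θ sin δ cos φ₁ over cos δ − sin φ₁ sin φ₂.
λ₂ = -87.862° + 61.279° = -26.583°.
The forward bearing on arrival equals the back-azimuth from the destination plus 180°.
Back-azimuth from P₂ (-39.57°, -26.58°) to P₁ (-16.08°, -87.86°), with Δλ' = λ₁ − λ₂ = -61.28°: atan2( sin Δλ' cos φ₁ , cos φ₂ sin φ₁ − sin φ₂ cos φ₁ cos Δλ' ) = 275.46°.
Final bearing = (275.46° + 180°) mod 360° = 95.46°.

final bearing 95.46°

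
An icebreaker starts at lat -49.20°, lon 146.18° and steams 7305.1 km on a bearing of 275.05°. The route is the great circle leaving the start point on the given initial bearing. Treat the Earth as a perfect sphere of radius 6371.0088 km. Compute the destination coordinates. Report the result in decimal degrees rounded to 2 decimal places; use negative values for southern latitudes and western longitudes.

Central angle δ = d/R = 1.146616 rad.
Converting: φ₁ = -0.858702 rad, θ = 4.800528 rad.
sin φ₂ = sin φ₁ cos δ + cos φ₁ sin δ cos θ = (-0.756995)(0.411574) + (0.653421)(0.911376)(0.088025) = -0.259139
φ₂ = asin(-0.259139) = -0.262131 rad = -15.02°.
Then Δλ = atan2(-0.593200, 0.215407) = -1.222476 rad, from sin θ sin δ cos φ₁ over cos δ − sin φ₁ sin φ₂.
λ₂ = λ₁ + Δλ = 76.14°.

latitude -15.02°, longitude 76.14°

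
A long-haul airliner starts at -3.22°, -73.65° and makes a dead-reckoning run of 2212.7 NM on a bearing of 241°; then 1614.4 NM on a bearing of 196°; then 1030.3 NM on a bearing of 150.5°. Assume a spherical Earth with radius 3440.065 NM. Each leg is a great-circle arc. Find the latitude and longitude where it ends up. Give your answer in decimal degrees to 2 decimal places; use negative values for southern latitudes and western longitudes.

Apply the spherical direct solution leg by leg, carrying full precision between legs.
Leg 1: from (-3.22°, -73.65°), δ = 2212.7/3440.065 = 0.643215 rad, θ = 241° → φ = -19.59°, λ = -107.48°.
Leg 2: from (-19.59°, -107.48°), δ = 1614.4/3440.065 = 0.469293 rad, θ = 196° → φ = -45.12°, λ = -117.66°.
Leg 3: from (-45.12°, -117.66°), δ = 1030.3/3440.065 = 0.299500 rad, θ = 150.5° → φ = -59.12°, λ = -101.22°.

latitude -59.12°, longitude -101.22°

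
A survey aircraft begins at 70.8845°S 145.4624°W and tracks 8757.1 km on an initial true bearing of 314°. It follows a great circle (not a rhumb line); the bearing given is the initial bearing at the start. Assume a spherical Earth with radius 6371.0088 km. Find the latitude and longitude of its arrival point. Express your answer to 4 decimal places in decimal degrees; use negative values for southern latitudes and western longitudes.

The arc subtends δ = 8757.1/6371.0088 = 1.374523 rad at the centre.
With φ₁ = -70.8845° = -1.237168 rad and θ = 314° = 5.480334 rad:
Destination latitude: φ₂ = arcsin( sin φ₁ cos δ + cos φ₁ sin δ cos θ ) = arcsin(0.038852) = 2.2266°.
Δλ = atan2( sin θ sin δ cos φ₁ , cos δ − sin φ₁ sin φ₂ ) = atan2(-0.231042, 0.231725) = -0.783921 rad = -44.9154°.
λ₂ = -145.4624° + -44.9154° = -190.3778°, normalized to (−180°, 180°] → 169.6222°.

latitude 2.2266°, longitude 169.6222°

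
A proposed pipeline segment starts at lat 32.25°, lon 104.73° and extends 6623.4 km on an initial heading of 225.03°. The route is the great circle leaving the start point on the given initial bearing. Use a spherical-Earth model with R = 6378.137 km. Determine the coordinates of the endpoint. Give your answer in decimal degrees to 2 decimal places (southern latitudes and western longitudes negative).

δ = 6623.4/6378.137 = 1.038454 rad (59.4990°).
Converting: φ₁ = 0.562869 rad, θ = 3.927514 rad.
sin φ₂ = sin φ₁ cos δ + cos φ₁ sin δ cos θ = (0.533615)(0.507553) + (0.845728)(0.861620)(-0.706736) = -0.244159
φ₂ = asin(-0.244159) = -0.246652 rad = -14.13°.
For the longitude increment, Δλ = atan2( sin θ sin δ cos φ₁, cos δ − sin φ₁ sin φ₂ ) = atan2(-0.515536, 0.637840) = -38.95°.
Hence λ₂ = 104.73° + -38.95° = 65.78°.

latitude -14.13°, longitude 65.78°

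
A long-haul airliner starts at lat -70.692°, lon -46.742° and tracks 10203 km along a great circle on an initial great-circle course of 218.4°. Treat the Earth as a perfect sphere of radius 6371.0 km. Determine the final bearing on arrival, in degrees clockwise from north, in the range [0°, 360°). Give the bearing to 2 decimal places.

final bearing 347.82°

The arc subtends δ = 10203/6371 = 1.601475 rad at the centre.
With φ₁ = -70.692° = -1.233808 rad and θ = 218.4° = 3.811799 rad:
Applying the spherical law of cosines for sides, sin φ₂ = sin φ₁ cos δ + cos φ₁ sin δ cos θ = -0.230054, so φ₂ = -13.300°.
For the longitude increment, Δλ = atan2( sin θ sin δ cos φ₁, cos δ − sin φ₁ sin φ₂ ) = atan2(-0.205283, -0.247789) = -140.360°.
λ₂ = -46.742° + -140.360° = -187.102°, normalized to (−180°, 180°] → 172.898°.
The forward bearing on arrival equals the back-azimuth from the destination plus 180°.
Back-azimuth from P₂ (-13.30°, 172.90°) to P₁ (-70.69°, -46.74°), with Δλ' = λ₁ − λ₂ = -219.64°: atan2( sin Δλ' cos φ₁ , cos φ₂ sin φ₁ − sin φ₂ cos φ₁ cos Δλ' ) = 167.82°.
Final bearing = (167.82° + 180°) mod 360° = 347.82°.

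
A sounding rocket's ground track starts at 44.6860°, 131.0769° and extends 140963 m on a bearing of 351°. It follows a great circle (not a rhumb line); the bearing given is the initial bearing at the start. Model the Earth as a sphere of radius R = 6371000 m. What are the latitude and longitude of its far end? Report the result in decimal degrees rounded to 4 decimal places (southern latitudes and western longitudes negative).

The arc subtends δ = 140963/6371000 = 0.022126 rad at the centre.
Converting: φ₁ = 0.779918 rad, θ = 6.126106 rad.
sin φ₂ = sin φ₁ cos δ + cos φ₁ sin δ cos θ = (0.703221)(0.999755) + (0.710971)(0.022124)(0.987688) = 0.718585
φ₂ = asin(0.718585) = 0.801765 rad = 45.9378°.
For the longitude increment, Δλ = atan2( sin θ sin δ cos φ₁, cos δ − sin φ₁ sin φ₂ ) = atan2(-0.002461, 0.494431) = -0.2851°.
λ₂ = λ₁ + Δλ = 130.7918°.

latitude 45.9378°, longitude 130.7918°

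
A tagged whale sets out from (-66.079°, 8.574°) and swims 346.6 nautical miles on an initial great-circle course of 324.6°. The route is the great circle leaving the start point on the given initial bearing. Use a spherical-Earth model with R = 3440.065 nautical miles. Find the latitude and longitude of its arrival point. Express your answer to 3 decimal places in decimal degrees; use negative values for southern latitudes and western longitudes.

Angular distance δ = d/R = 346.6 / 3440.065 = 0.100754 rad.
With φ₁ = -66.079° = -1.153296 rad and θ = 324.6° = 5.665339 rad:
Destination latitude: φ₂ = arcsin( sin φ₁ cos δ + cos φ₁ sin δ cos θ ) = arcsin(-0.876225) = -61.190°.
For the longitude increment, Δλ = atan2( sin θ sin δ cos φ₁, cos δ − sin φ₁ sin φ₂ ) = atan2(-0.023626, 0.193966) = -6.945°.
Hence λ₂ = 8.574° + -6.945° = 1.629°.

latitude -61.190°, longitude 1.629°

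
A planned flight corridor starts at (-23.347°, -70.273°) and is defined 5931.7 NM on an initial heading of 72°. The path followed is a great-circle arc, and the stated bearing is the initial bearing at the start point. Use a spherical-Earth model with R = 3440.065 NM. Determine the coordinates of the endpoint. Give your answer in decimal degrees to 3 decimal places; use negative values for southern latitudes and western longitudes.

Central angle δ = d/R = 1.724299 rad.
Converting: φ₁ = -0.407482 rad, θ = 1.256637 rad.
sin φ₂ = sin φ₁ cos δ + cos φ₁ sin δ cos θ = (-0.396299)(-0.152900) + (0.918122)(0.988242)(0.309017) = 0.340973
φ₂ = asin(0.340973) = 0.347952 rad = 19.936°.
Then Δλ = atan2(0.862918, -0.017773) = 1.591390 rad, from sin θ sin δ cos φ₁ over cos δ − sin φ₁ sin φ₂.
λ₂ = -70.273° + 91.180° = 20.907°.

latitude 19.936°, longitude 20.907°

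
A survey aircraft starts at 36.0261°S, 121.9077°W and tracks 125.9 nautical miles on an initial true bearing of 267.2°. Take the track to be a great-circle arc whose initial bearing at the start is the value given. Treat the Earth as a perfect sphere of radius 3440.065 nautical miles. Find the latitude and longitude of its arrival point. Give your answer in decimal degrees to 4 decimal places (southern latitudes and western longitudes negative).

Central angle δ = d/R = 0.036598 rad.
Converting: φ₁ = -0.628774 rad, θ = 4.663520 rad.
Destination latitude: φ₂ = arcsin( sin φ₁ cos δ + cos φ₁ sin δ cos θ ) = arcsin(-0.589205) = -36.1006°.
For the longitude increment, Δλ = atan2( sin θ sin δ cos φ₁, cos δ − sin φ₁ sin φ₂ ) = atan2(-0.029557, 0.652787) = -2.5925°.
Hence λ₂ = -121.9077° + -2.5925° = -124.5002°.

latitude -36.1006°, longitude -124.5002°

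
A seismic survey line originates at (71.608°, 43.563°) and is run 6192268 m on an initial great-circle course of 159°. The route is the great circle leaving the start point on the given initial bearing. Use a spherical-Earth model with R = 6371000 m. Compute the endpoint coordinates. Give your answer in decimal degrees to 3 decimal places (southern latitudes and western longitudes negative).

latitude 16.954°, longitude 61.589°

δ = 6192268/6371000 = 0.971946 rad (55.6884°).
Converting: φ₁ = 1.249795 rad, θ = 2.775074 rad.
sin φ₂ = sin φ₁ cos δ + cos φ₁ sin δ cos θ = (0.948920)(0.563693) + (0.315517)(0.825984)(-0.933580) = 0.291598
φ₂ = asin(0.291598) = 0.295897 rad = 16.954°.
Then Δλ = atan2(0.093395, 0.286990) = 0.314620 rad, from sin θ sin δ cos φ₁ over cos δ − sin φ₁ sin φ₂.
Hence λ₂ = 43.563° + 18.026° = 61.589°.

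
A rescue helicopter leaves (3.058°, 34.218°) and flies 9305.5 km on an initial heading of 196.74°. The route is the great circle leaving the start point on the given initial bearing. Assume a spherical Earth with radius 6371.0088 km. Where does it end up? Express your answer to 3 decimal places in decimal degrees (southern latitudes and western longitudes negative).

δ = 9305.5/6371.0088 = 1.460601 rad (83.6863°).
With φ₁ = 3.058° = 0.053372 rad and θ = 196.74° = 3.433761 rad:
Destination latitude: φ₂ = arcsin( sin φ₁ cos δ + cos φ₁ sin δ cos θ ) = arcsin(-0.944591) = -70.837°.
Δλ = atan2( sin θ sin δ cos φ₁ , cos δ − sin φ₁ sin φ₂ ) = atan2(-0.285874, 0.160364) = -1.059579 rad = -60.709°.
λ₂ = 34.218° + -60.709° = -26.491°.

latitude -70.837°, longitude -26.491°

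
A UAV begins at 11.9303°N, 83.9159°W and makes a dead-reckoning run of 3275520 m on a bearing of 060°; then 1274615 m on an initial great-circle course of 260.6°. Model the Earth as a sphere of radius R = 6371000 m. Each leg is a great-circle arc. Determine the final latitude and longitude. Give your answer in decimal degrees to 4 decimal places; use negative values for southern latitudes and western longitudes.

latitude 22.5033°, longitude -68.1715°

Apply the spherical direct solution leg by leg, carrying full precision between legs.
Leg 1: from (11.9303°, -83.9159°), δ = 3275520/6371000 = 0.514130 rad, θ = 60° → φ = 24.8708°, λ = -55.9188°.
Leg 2: from (24.8708°, -55.9188°), δ = 1274615/6371000 = 0.200065 rad, θ = 260.6° → φ = 22.5033°, λ = -68.1715°.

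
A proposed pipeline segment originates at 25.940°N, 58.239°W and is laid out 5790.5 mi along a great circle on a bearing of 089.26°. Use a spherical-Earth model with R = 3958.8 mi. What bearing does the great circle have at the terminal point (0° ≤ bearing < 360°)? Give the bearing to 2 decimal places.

final bearing 115.75°

δ = 5790.5/3958.8 = 1.462691 rad (83.8060°).
With φ₁ = 25.940° = 0.452738 rad and θ = 89.26° = 1.557881 rad:
sin φ₂ = sin φ₁ cos δ + cos φ₁ sin δ cos θ = (0.437430)(0.107895) + (0.899253)(0.994162)(0.012915) = 0.058743
φ₂ = asin(0.058743) = 0.058777 rad = 3.368°.
Then Δλ = atan2(0.893928, 0.082199) = 1.479101 rad, from sin θ sin δ cos φ₁ over cos δ − sin φ₁ sin φ₂.
Hence λ₂ = -58.239° + 84.746° = 26.507°.
The forward bearing on arrival equals the back-azimuth from the destination plus 180°.
Back-azimuth from P₂ (3.37°, 26.51°) to P₁ (25.94°, -58.24°), with Δλ' = λ₁ − λ₂ = -84.75°: atan2( sin Δλ' cos φ₁ , cos φ₂ sin φ₁ − sin φ₂ cos φ₁ cos Δλ' ) = 295.75°.
Final bearing = (295.75° + 180°) mod 360° = 115.75°.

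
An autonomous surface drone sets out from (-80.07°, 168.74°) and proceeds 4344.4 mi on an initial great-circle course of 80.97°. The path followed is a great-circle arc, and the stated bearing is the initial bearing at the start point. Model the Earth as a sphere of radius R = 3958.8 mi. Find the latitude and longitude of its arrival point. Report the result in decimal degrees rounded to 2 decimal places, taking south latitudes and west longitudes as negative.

Angular distance δ = d/R = 4344.4 / 3958.8 = 1.097403 rad.
Start latitude φ₁ = -1.397485 rad; initial bearing θ = 1.413193 rad.
Applying the spherical law of cosines for sides, sin φ₂ = sin φ₁ cos δ + cos φ₁ sin δ cos θ = -0.424990, so φ₂ = -25.15°.
Then Δλ = atan2(0.151578, 0.037286) = 1.329602 rad, from sin θ sin δ cos φ₁ over cos δ − sin φ₁ sin φ₂.
λ₂ = 168.74° + 76.18° = 244.92°, normalized to (−180°, 180°] → -115.08°.

latitude -25.15°, longitude -115.08°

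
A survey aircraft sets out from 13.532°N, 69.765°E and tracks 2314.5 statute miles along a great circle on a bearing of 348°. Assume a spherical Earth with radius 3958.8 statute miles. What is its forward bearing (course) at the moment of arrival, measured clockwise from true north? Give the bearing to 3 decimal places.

final bearing 343.066°

δ = 2314.5/3958.8 = 0.584647 rad (33.4978°).
Start latitude φ₁ = 0.236178 rad; initial bearing θ = 6.073746 rad.
sin φ₂ = sin φ₁ cos δ + cos φ₁ sin δ cos θ = (0.233988)(0.833907) + (0.972239)(0.551905)(0.978148) = 0.719983
φ₂ = asin(0.719983) = 0.803777 rad = 46.053°.
For the longitude increment, Δλ = atan2( sin θ sin δ cos φ₁, cos δ − sin φ₁ sin φ₂ ) = atan2(-0.111562, 0.665439) = -9.517°.
λ₂ = λ₁ + Δλ = 60.248°.
The forward bearing on arrival equals the back-azimuth from the destination plus 180°.
Back-azimuth from P₂ (46.053°, 60.248°) to P₁ (13.532°, 69.765°), with Δλ' = λ₁ − λ₂ = 9.517°: atan2( sin Δλ' cos φ₁ , cos φ₂ sin φ₁ − sin φ₂ cos φ₁ cos Δλ' ) = 163.066°.
Final bearing = (163.066° + 180°) mod 360° = 343.066°.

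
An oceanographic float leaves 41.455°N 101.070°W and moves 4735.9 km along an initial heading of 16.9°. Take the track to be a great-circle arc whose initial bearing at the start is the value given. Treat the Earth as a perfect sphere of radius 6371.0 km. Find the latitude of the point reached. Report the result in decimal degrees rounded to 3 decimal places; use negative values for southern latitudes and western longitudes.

Angular distance δ = d/R = 4735.9 / 6371 = 0.743353 rad.
Start latitude φ₁ = 0.723526 rad; initial bearing θ = 0.294961 rad.
sin φ₂ = sin φ₁ cos δ + cos φ₁ sin δ cos θ = (0.662032)(0.736204) + (0.749476)(0.676760)(0.956814) = 0.972701
φ₂ = asin(0.972701) = 1.336598 rad = 76.581°.
Δλ = atan2( sin θ sin δ cos φ₁ , cos δ − sin φ₁ sin φ₂ ) = atan2(0.147449, 0.092245) = 1.011759 rad = 57.970°.
Hence λ₂ = -101.070° + 57.970° = -43.100°.

latitude 76.581°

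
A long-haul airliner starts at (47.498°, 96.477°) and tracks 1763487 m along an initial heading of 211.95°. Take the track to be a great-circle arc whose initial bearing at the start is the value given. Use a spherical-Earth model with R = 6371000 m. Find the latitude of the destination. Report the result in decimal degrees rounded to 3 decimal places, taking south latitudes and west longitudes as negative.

Central angle δ = d/R = 0.276799 rad.
Converting: φ₁ = 0.828996 rad, θ = 3.699225 rad.
Applying the spherical law of cosines for sides, sin φ₂ = sin φ₁ cos δ + cos φ₁ sin δ cos θ = 0.552529, so φ₂ = 33.541°.
Δλ = atan2( sin θ sin δ cos φ₁ , cos δ − sin φ₁ sin φ₂ ) = atan2(-0.097703, 0.554581) = -0.174385 rad = -9.992°.
Hence λ₂ = 96.477° + -9.992° = 86.485°.

latitude 33.541°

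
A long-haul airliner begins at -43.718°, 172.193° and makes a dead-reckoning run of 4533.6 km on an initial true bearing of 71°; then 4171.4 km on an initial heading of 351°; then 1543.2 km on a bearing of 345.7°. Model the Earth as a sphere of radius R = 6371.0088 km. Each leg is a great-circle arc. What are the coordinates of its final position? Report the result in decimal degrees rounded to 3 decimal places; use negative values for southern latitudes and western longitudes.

latitude 28.810°, longitude -155.706°

Apply the spherical direct solution leg by leg, carrying full precision between legs.
Leg 1: from (-43.718°, 172.193°), δ = 4533.6/6371.0088 = 0.711598 rad, θ = 71° → φ = -21.699°, λ = -146.159°.
Leg 2: from (-21.699°, -146.159°), δ = 4171.4/6371.0088 = 0.654747 rad, θ = 351° → φ = 15.401°, λ = -151.829°.
Leg 3: from (15.401°, -151.829°), δ = 1543.2/6371.0088 = 0.242222 rad, θ = 345.7° → φ = 28.810°, λ = -155.706°.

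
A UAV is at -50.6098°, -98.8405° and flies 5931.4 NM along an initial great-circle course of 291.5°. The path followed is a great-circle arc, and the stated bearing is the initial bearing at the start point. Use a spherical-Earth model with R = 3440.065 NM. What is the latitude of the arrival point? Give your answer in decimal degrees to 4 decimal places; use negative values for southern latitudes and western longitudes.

δ = 5931.4/3440.065 = 1.724212 rad (98.7900°).
Converting: φ₁ = -0.883308 rad, θ = 5.087635 rad.
Applying the spherical law of cosines for sides, sin φ₂ = sin φ₁ cos δ + cos φ₁ sin δ cos θ = 0.347951, so φ₂ = 20.3620°.
Δλ = atan2( sin θ sin δ cos φ₁ , cos δ − sin φ₁ sin φ₂ ) = atan2(-0.583507, 0.116097) = -1.374397 rad = -78.7472°.
λ₂ = -98.8405° + -78.7472° = -177.5877°.

latitude 20.3620°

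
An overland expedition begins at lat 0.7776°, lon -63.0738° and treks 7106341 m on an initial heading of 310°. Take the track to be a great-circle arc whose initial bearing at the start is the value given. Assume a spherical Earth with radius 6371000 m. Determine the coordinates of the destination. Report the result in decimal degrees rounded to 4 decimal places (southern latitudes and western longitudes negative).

latitude 35.6759°, longitude -120.9526°

Central angle δ = d/R = 1.115420 rad.
With φ₁ = 0.7776° = 0.013572 rad and θ = 310° = 5.410521 rad:
sin φ₂ = sin φ₁ cos δ + cos φ₁ sin δ cos θ = (0.013571)(0.439800) + (0.999908)(0.898096)(0.642788) = 0.583200
φ₂ = asin(0.583200) = 0.622663 rad = 35.6759°.
For the longitude increment, Δλ = atan2( sin θ sin δ cos φ₁, cos δ − sin φ₁ sin φ₂ ) = atan2(-0.687918, 0.431886) = -57.8788°.
Hence λ₂ = -63.0738° + -57.8788° = -120.9526°.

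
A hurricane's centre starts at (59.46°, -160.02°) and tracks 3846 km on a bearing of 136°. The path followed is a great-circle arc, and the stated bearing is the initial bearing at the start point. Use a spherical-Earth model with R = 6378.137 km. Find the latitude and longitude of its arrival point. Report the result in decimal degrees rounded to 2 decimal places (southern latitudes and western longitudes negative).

The arc subtends δ = 3846/6378.137 = 0.602997 rad at the centre.
Start latitude φ₁ = 1.037773 rad; initial bearing θ = 2.373648 rad.
Destination latitude: φ₂ = arcsin( sin φ₁ cos δ + cos φ₁ sin δ cos θ ) = arcsin(0.502085) = 30.14°.
For the longitude increment, Δλ = atan2( sin θ sin δ cos φ₁, cos δ − sin φ₁ sin φ₂ ) = atan2(0.200182, 0.391206) = 27.10°.
λ₂ = -160.02° + 27.10° = -132.92°.

latitude 30.14°, longitude -132.92°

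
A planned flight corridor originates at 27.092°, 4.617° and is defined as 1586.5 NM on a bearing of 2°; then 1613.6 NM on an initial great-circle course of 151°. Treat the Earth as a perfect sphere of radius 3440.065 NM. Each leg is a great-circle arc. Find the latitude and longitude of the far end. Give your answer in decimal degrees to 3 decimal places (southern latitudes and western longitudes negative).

latitude 28.800°, longitude 20.596°

Apply the spherical direct solution leg by leg, carrying full precision between legs.
Leg 1: from (27.092°, 4.617°), δ = 1586.5/3440.065 = 0.461183 rad, θ = 2° → φ = 53.493°, λ = 6.113°.
Leg 2: from (53.493°, 6.113°), δ = 1613.6/3440.065 = 0.469061 rad, θ = 151° → φ = 28.800°, λ = 20.596°.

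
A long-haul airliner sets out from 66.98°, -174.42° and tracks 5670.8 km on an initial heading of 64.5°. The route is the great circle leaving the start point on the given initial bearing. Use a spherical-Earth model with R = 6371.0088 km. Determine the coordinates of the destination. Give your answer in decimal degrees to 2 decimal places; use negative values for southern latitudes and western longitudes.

latitude 45.24°, longitude -79.38°

The arc subtends δ = 5670.8/6371.0088 = 0.890095 rad at the centre.
Converting: φ₁ = 1.169022 rad, θ = 1.125737 rad.
sin φ₂ = sin φ₁ cos δ + cos φ₁ sin δ cos θ = (0.920368)(0.629339) + (0.391052)(0.777131)(0.430511) = 0.710055
φ₂ = asin(0.710055) = 0.789577 rad = 45.24°.
For the longitude increment, Δλ = atan2( sin θ sin δ cos φ₁, cos δ − sin φ₁ sin φ₂ ) = atan2(0.274295, -0.024174) = 95.04°.
λ₂ = λ₁ + Δλ = -79.38°.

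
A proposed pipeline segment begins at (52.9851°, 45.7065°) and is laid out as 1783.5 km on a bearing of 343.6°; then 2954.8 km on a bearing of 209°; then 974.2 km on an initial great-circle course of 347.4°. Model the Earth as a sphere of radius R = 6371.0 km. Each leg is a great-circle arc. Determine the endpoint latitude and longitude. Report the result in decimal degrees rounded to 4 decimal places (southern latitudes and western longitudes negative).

Apply the spherical direct solution leg by leg, carrying full precision between legs.
Leg 1: from (52.9851°, 45.7065°), δ = 1783.5/6371 = 0.279940 rad, θ = 343.6° → φ = 67.9667°, λ = 33.7044°.
Leg 2: from (67.9667°, 33.7044°), δ = 2954.8/6371 = 0.463789 rad, θ = 209° → φ = 43.0212°, λ = 16.4485°.
Leg 3: from (43.0212°, 16.4485°), δ = 974.2/6371 = 0.152912 rad, θ = 347.4° → φ = 51.5346°, λ = 13.3865°.

latitude 51.5346°, longitude 13.3865°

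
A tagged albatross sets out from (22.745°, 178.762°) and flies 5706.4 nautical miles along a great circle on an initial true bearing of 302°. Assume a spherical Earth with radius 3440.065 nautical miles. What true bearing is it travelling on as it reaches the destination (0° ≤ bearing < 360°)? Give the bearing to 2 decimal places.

final bearing 241.31°

δ = 5706.4/3440.065 = 1.658806 rad (95.0426°).
With φ₁ = 22.745° = 0.396975 rad and θ = 302° = 5.270894 rad:
Destination latitude: φ₂ = arcsin( sin φ₁ cos δ + cos φ₁ sin δ cos θ ) = arcsin(0.452835) = 26.926°.
Δλ = atan2( sin θ sin δ cos φ₁ , cos δ − sin φ₁ sin φ₂ ) = atan2(-0.779072, -0.262976) = -1.896337 rad = -108.652°.
λ₂ = λ₁ + Δλ = 70.110°.
The forward bearing on arrival equals the back-azimuth from the destination plus 180°.
Back-azimuth from P₂ (26.93°, 70.11°) to P₁ (22.75°, 178.76°), with Δλ' = λ₁ − λ₂ = 108.65°: atan2( sin Δλ' cos φ₁ , cos φ₂ sin φ₁ − sin φ₂ cos φ₁ cos Δλ' ) = 61.31°.
Final bearing = (61.31° + 180°) mod 360° = 241.31°.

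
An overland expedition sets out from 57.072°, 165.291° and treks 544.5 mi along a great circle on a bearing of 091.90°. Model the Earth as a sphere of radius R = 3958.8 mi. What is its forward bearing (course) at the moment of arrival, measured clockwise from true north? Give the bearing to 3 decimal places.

final bearing 103.749°

Angular distance δ = d/R = 544.5 / 3958.8 = 0.137542 rad.
Start latitude φ₁ = 0.996094 rad; initial bearing θ = 1.603958 rad.
Applying the spherical law of cosines for sides, sin φ₂ = sin φ₁ cos δ + cos φ₁ sin δ cos θ = 0.828956, so φ₂ = 55.992°.
Δλ = atan2( sin θ sin δ cos φ₁ , cos δ − sin φ₁ sin φ₂ ) = atan2(0.074489, 0.294768) = 0.247522 rad = 14.182°.
λ₂ = 165.291° + 14.182° = 179.473°.
The forward bearing on arrival equals the back-azimuth from the destination plus 180°.
Back-azimuth from P₂ (55.992°, 179.473°) to P₁ (57.072°, 165.291°), with Δλ' = λ₁ − λ₂ = -14.182°: atan2( sin Δλ' cos φ₁ , cos φ₂ sin φ₁ − sin φ₂ cos φ₁ cos Δλ' ) = 283.749°.
Final bearing = (283.749° + 180°) mod 360° = 103.749°.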